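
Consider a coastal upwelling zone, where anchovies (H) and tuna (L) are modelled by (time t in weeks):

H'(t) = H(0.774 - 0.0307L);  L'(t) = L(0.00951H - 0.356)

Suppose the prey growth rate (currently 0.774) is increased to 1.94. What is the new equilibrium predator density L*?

L* ≈ 63.2

At the interior fixed point, setting dH/dt = 0 with H > 0 fixes L* = (prey growth rate)/(HL coefficient) — independent of the other coefficients.
With the change, L* = 1.94/0.0307 = 63.2; it rises from 25.2.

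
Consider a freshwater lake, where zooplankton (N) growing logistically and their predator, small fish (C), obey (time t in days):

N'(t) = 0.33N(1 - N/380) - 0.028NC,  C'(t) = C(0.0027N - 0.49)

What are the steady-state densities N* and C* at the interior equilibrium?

N* ≈ 181, C* ≈ 6.16

From dC/dt = 0 with C > 0: 0.0027N* = 0.49, so N* = 181.
Substitute into dN/dt = 0: 0.33(1 - 181/380) = 0.028C*.
The bracket is 0.522, giving C* = 0.172/0.028 = 6.16.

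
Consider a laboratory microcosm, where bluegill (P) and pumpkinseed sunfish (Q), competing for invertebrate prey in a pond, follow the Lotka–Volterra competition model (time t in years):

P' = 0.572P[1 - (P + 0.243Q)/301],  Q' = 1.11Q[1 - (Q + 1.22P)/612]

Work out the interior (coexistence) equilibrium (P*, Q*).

Setting both brackets to zero gives the nullclines P + 0.243Q = 301 and 1.22P + Q = 612.
Substituting Q = 612 - 1.22P into the first: P(1 - 0.243·1.22) = 301 - 0.243·612.
So P* = 152/0.704 = 216, and then Q* = 612 - 1.22·216 = 348.

P* ≈ 216, Q* ≈ 348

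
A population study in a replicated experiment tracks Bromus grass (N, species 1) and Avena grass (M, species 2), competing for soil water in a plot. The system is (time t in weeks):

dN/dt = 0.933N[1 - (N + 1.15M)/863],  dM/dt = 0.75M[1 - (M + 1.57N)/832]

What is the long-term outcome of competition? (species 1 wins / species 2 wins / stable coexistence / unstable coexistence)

Compare the nullcline intercepts: K1/α12 = 863/1.15 = 750 < K2 = 832; K2/α21 = 832/1.57 = 530 < K1 = 863.
Since both are reversed, neither can invade when rare; the interior point is a saddle.

unstable coexistence (outcome depends on initial conditions)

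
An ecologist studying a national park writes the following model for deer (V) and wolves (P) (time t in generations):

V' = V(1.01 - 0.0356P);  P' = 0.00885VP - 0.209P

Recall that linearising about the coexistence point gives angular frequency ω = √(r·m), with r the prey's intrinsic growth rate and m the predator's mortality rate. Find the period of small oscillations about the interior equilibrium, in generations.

T ≈ 13.7 generations

Here r = 1.01 and m = 0.209, so r·m = 0.211.
ω = √0.211 = 0.459 per generation, hence T = 2π/ω ≈ 13.7 generations.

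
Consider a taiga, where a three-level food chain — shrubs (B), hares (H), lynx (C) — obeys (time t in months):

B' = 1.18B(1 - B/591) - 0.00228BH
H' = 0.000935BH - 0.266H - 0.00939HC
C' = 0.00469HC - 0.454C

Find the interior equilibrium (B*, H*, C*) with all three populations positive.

B* ≈ 480, H* ≈ 96.8, C* ≈ 19.5

From dC/dt = 0: 0.00469H* = 0.454, so H* = 96.8.
From dB/dt = 0: 1.18(1 - B*/591) = 0.00228·96.8, giving B* = 591·(1 - 0.187) = 480.
From dH/dt = 0: 0.000935·480 - 0.266 = 0.00939C*, so C* = 0.183/0.00939 = 19.5.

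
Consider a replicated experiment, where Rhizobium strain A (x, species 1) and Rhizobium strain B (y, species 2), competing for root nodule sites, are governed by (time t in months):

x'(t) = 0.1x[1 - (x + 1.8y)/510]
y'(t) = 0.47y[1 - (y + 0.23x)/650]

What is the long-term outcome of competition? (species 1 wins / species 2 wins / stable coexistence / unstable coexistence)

Compare the nullcline intercepts: K1/α12 = 510/1.8 = 283 < K2 = 650; K2/α21 = 650/0.23 = 2830 > K1 = 510.
Since the inequalities point opposite ways, species 2 can invade but species 1 cannot.

species 2 excludes species 1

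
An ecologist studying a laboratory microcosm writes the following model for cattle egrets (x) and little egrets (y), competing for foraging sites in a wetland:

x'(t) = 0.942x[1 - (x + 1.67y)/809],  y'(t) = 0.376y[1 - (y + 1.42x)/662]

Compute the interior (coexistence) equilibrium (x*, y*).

Setting both brackets to zero gives the nullclines x + 1.67y = 809 and 1.42x + y = 662.
Substituting y = 662 - 1.42x into the first: x(1 - 1.67·1.42) = 809 - 1.67·662.
So x* = -297/-1.37 = 216, and then y* = 662 - 1.42·216 = 355.

x* ≈ 216, y* ≈ 355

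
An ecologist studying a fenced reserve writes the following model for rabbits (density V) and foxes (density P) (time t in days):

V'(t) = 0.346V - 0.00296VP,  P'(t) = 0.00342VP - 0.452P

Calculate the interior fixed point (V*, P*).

Set dP/dt = 0 with P > 0: 0.00342V - 0.452 = 0, so V* = 0.452/0.00342 = 132.
Set dV/dt = 0 with V > 0: 0.346 - 0.00296P = 0, so P* = 0.346/0.00296 = 117.

V* ≈ 132, P* ≈ 117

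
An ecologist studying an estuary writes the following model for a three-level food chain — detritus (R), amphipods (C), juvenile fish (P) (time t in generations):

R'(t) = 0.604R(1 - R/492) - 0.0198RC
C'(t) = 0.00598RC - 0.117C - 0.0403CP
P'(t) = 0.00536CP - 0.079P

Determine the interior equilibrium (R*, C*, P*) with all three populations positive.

From dP/dt = 0: 0.00536C* = 0.079, so C* = 14.7.
From dR/dt = 0: 0.604(1 - R*/492) = 0.0198·14.7, giving R* = 492·(1 - 0.483) = 254.
From dC/dt = 0: 0.00598·254 - 0.117 = 0.0403P*, so P* = 1.4/0.0403 = 34.8.

R* ≈ 254, C* ≈ 14.7, P* ≈ 34.8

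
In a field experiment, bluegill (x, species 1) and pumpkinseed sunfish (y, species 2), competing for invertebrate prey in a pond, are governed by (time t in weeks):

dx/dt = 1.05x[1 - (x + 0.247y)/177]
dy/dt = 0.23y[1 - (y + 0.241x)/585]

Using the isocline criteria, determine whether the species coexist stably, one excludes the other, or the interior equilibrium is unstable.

stable coexistence

Compare the nullcline intercepts: K1/α12 = 177/0.247 = 717 > K2 = 585; K2/α21 = 585/0.241 = 2430 > K1 = 177.
Since both inequalities hold, each species can invade when rare, so the interior equilibrium is stable.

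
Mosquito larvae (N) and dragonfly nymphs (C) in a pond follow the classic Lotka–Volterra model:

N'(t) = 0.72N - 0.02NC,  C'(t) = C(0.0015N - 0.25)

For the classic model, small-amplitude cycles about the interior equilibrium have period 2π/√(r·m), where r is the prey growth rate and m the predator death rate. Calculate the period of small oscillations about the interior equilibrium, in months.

T ≈ 14.8 months

Here r = 0.72 and m = 0.25, so r·m = 0.18.
ω = √0.18 = 0.424 per month, hence T = 2π/ω ≈ 14.8 months.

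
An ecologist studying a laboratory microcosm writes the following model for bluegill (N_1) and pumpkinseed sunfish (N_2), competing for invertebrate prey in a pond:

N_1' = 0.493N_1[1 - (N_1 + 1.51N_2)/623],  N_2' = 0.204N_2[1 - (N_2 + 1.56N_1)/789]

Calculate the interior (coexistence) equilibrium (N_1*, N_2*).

N_1* ≈ 419, N_2* ≈ 135

Setting both brackets to zero gives the nullclines N_1 + 1.51N_2 = 623 and 1.56N_1 + N_2 = 789.
Substituting N_2 = 789 - 1.56N_1 into the first: N_1(1 - 1.51·1.56) = 623 - 1.51·789.
So N_1* = -568/-1.36 = 419, and then N_2* = 789 - 1.56·419 = 135.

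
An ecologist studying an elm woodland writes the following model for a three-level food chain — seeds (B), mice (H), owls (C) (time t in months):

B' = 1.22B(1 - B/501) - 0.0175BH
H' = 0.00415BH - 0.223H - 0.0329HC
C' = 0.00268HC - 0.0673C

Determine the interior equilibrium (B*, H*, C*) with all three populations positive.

From dC/dt = 0: 0.00268H* = 0.0673, so H* = 25.1.
From dB/dt = 0: 1.22(1 - B*/501) = 0.0175·25.1, giving B* = 501·(1 - 0.36) = 321.
From dH/dt = 0: 0.00415·321 - 0.223 = 0.0329C*, so C* = 1.11/0.0329 = 33.7.

B* ≈ 321, H* ≈ 25.1, C* ≈ 33.7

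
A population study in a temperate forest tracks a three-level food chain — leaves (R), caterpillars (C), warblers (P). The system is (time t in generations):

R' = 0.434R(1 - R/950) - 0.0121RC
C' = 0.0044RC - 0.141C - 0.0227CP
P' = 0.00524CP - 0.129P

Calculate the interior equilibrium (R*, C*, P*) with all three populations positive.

From dP/dt = 0: 0.00524C* = 0.129, so C* = 24.6.
From dR/dt = 0: 0.434(1 - R*/950) = 0.0121·24.6, giving R* = 950·(1 - 0.686) = 298.
From dC/dt = 0: 0.0044·298 - 0.141 = 0.0227P*, so P* = 1.17/0.0227 = 51.5.

R* ≈ 298, C* ≈ 24.6, P* ≈ 51.5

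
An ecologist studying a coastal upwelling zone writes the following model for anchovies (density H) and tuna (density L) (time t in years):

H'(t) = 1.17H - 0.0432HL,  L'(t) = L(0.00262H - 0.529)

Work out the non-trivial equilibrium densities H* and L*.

Set dL/dt = 0 with L > 0: 0.00262H - 0.529 = 0, so H* = 0.529/0.00262 = 202.
Set dH/dt = 0 with H > 0: 1.17 - 0.0432L = 0, so L* = 1.17/0.0432 = 27.1.

H* ≈ 202, L* ≈ 27.1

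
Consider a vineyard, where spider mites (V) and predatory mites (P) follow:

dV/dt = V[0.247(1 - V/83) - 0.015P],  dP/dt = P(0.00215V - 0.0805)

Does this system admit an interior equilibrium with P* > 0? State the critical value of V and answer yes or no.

Threshold V = 37.4; K > 37.4, so yes, the predator persists.

The predator equation gives dP/dt > 0 only when V > 0.0805/0.00215 = 37.4.
Without the predator, V → K = 83. Since 83 > 37.4, the predator can invade and persist.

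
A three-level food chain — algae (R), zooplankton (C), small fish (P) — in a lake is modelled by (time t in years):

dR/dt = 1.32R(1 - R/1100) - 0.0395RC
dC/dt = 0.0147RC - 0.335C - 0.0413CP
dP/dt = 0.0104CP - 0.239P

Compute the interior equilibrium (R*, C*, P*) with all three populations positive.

From dP/dt = 0: 0.0104C* = 0.239, so C* = 23.
From dR/dt = 0: 1.32(1 - R*/1100) = 0.0395·23, giving R* = 1100·(1 - 0.688) = 344.
From dC/dt = 0: 0.0147·344 - 0.335 = 0.0413P*, so P* = 4.72/0.0413 = 114.

R* ≈ 344, C* ≈ 23, P* ≈ 114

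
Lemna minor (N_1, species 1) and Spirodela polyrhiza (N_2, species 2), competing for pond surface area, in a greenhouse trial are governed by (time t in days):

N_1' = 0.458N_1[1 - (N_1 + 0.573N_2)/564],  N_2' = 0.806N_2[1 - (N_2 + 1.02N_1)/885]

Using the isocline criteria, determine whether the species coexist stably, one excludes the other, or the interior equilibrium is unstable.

Compare the nullcline intercepts: K1/α12 = 564/0.573 = 984 > K2 = 885; K2/α21 = 885/1.02 = 868 > K1 = 564.
Since both inequalities hold, each species can invade when rare, so the interior equilibrium is stable.

stable coexistence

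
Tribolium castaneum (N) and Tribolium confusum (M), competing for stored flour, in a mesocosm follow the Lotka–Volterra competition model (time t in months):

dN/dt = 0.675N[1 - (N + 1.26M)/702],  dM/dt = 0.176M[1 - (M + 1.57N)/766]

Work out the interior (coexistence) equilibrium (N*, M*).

Setting both brackets to zero gives the nullclines N + 1.26M = 702 and 1.57N + M = 766.
Substituting M = 766 - 1.57N into the first: N(1 - 1.26·1.57) = 702 - 1.26·766.
So N* = -263/-0.978 = 269, and then M* = 766 - 1.57·269 = 344.

N* ≈ 269, M* ≈ 344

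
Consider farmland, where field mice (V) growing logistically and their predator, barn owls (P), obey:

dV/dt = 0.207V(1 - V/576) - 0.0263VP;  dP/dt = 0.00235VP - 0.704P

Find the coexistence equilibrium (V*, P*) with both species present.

V* ≈ 300, P* ≈ 3.78

From dP/dt = 0 with P > 0: 0.00235V* = 0.704, so V* = 300.
Substitute into dV/dt = 0: 0.207(1 - 300/576) = 0.0263P*.
The bracket is 0.48, giving P* = 0.0993/0.0263 = 3.78.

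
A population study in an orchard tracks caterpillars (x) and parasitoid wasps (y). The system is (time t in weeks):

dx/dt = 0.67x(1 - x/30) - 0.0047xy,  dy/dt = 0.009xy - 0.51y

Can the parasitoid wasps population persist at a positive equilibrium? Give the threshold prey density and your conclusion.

Threshold x = 56.7; K < 56.7, so no, the predator goes extinct.

The predator equation gives dy/dt > 0 only when x > 0.51/0.009 = 56.7.
Without the predator, x → K = 30. Since 30 < 56.7, the predator cannot invade.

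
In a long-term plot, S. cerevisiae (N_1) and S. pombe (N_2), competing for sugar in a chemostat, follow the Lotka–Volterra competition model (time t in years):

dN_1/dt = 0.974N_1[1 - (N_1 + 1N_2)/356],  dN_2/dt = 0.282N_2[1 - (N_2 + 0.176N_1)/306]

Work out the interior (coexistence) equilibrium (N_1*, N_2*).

Setting both brackets to zero gives the nullclines N_1 + 1N_2 = 356 and 0.176N_1 + N_2 = 306.
Substituting N_2 = 306 - 0.176N_1 into the first: N_1(1 - 1·0.176) = 356 - 1·306.
So N_1* = 50/0.824 = 60.7, and then N_2* = 306 - 0.176·60.7 = 295.

N_1* ≈ 60.7, N_2* ≈ 295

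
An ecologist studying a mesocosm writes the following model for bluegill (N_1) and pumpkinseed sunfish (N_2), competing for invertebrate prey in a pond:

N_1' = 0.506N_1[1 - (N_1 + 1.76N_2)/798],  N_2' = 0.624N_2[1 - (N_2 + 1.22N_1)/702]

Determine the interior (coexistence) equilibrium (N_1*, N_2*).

N_1* ≈ 381, N_2* ≈ 237

Setting both brackets to zero gives the nullclines N_1 + 1.76N_2 = 798 and 1.22N_1 + N_2 = 702.
Substituting N_2 = 702 - 1.22N_1 into the first: N_1(1 - 1.76·1.22) = 798 - 1.76·702.
So N_1* = -438/-1.15 = 381, and then N_2* = 702 - 1.22·381 = 237.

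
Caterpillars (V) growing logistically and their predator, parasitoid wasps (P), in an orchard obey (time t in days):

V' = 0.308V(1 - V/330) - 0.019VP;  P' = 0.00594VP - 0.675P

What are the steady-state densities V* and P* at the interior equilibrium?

From dP/dt = 0 with P > 0: 0.00594V* = 0.675, so V* = 114.
Substitute into dV/dt = 0: 0.308(1 - 114/330) = 0.019P*.
The bracket is 0.656, giving P* = 0.202/0.019 = 10.6.

V* ≈ 114, P* ≈ 10.6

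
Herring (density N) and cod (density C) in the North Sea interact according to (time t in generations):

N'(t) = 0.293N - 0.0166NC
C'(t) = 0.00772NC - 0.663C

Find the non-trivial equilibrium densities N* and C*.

N* ≈ 85.9, C* ≈ 17.7

Set dC/dt = 0 with C > 0: 0.00772N - 0.663 = 0, so N* = 0.663/0.00772 = 85.9.
Set dN/dt = 0 with N > 0: 0.293 - 0.0166C = 0, so C* = 0.293/0.0166 = 17.7.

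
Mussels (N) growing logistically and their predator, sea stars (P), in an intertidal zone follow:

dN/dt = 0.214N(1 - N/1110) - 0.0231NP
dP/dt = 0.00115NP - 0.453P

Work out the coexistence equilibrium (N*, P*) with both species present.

From dP/dt = 0 with P > 0: 0.00115N* = 0.453, so N* = 394.
Substitute into dN/dt = 0: 0.214(1 - 394/1110) = 0.0231P*.
The bracket is 0.645, giving P* = 0.138/0.0231 = 5.98.

N* ≈ 394, P* ≈ 5.98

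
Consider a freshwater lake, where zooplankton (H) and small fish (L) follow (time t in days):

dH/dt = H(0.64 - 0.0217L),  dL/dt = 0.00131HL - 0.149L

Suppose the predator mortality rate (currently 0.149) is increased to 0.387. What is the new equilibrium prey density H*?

H* ≈ 295

At the interior fixed point, setting dL/dt = 0 with L > 0 fixes H* = (predator death rate)/(HL coefficient) — independent of the other coefficients.
With the change, H* = 0.387/0.00131 = 295; it rises from 114.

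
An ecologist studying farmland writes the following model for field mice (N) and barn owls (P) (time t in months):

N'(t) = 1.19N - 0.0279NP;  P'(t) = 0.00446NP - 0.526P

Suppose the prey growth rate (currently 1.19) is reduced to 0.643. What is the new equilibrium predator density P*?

At the interior fixed point, setting dN/dt = 0 with N > 0 fixes P* = (prey growth rate)/(NP coefficient) — independent of the other coefficients.
With the change, P* = 0.643/0.0279 = 23; it falls from 42.7.

P* ≈ 23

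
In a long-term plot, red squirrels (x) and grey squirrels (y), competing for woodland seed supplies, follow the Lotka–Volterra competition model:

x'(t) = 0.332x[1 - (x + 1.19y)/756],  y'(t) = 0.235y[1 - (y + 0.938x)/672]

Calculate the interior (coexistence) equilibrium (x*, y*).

x* ≈ 376, y* ≈ 319

Setting both brackets to zero gives the nullclines x + 1.19y = 756 and 0.938x + y = 672.
Substituting y = 672 - 0.938x into the first: x(1 - 1.19·0.938) = 756 - 1.19·672.
So x* = -43.7/-0.116 = 376, and then y* = 672 - 0.938·376 = 319.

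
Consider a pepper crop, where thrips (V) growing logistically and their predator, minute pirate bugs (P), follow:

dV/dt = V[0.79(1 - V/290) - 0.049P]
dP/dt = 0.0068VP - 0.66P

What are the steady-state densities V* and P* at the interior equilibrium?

V* ≈ 97.1, P* ≈ 10.7

From dP/dt = 0 with P > 0: 0.0068V* = 0.66, so V* = 97.1.
Substitute into dV/dt = 0: 0.79(1 - 97.1/290) = 0.049P*.
The bracket is 0.665, giving P* = 0.526/0.049 = 10.7.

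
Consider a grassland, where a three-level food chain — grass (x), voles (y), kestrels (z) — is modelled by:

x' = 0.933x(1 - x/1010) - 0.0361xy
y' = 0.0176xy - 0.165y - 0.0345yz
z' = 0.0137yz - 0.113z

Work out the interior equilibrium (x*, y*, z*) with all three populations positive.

x* ≈ 688, y* ≈ 8.25, z* ≈ 346

From dz/dt = 0: 0.0137y* = 0.113, so y* = 8.25.
From dx/dt = 0: 0.933(1 - x*/1010) = 0.0361·8.25, giving x* = 1010·(1 - 0.319) = 688.
From dy/dt = 0: 0.0176·688 - 0.165 = 0.0345z*, so z* = 11.9/0.0345 = 346.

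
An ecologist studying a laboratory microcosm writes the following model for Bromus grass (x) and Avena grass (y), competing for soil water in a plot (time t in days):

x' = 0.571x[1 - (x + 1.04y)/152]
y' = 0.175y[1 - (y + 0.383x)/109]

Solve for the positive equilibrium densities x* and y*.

x* ≈ 64.2, y* ≈ 84.4

Setting both brackets to zero gives the nullclines x + 1.04y = 152 and 0.383x + y = 109.
Substituting y = 109 - 0.383x into the first: x(1 - 1.04·0.383) = 152 - 1.04·109.
So x* = 38.6/0.602 = 64.2, and then y* = 109 - 0.383·64.2 = 84.4.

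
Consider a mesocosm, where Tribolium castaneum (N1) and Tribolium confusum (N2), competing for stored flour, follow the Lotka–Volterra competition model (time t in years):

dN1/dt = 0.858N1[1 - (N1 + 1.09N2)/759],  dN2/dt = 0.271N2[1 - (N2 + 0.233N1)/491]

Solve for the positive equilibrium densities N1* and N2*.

Setting both brackets to zero gives the nullclines N1 + 1.09N2 = 759 and 0.233N1 + N2 = 491.
Substituting N2 = 491 - 0.233N1 into the first: N1(1 - 1.09·0.233) = 759 - 1.09·491.
So N1* = 224/0.746 = 300, and then N2* = 491 - 0.233·300 = 421.

N1* ≈ 300, N2* ≈ 421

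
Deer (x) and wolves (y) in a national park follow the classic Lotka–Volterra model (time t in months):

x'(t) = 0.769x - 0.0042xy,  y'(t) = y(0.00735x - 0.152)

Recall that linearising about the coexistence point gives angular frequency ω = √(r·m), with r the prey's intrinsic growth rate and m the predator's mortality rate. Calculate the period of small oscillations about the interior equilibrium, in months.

T ≈ 18.4 months

Here r = 0.769 and m = 0.152, so r·m = 0.117.
ω = √0.117 = 0.342 per month, hence T = 2π/ω ≈ 18.4 months.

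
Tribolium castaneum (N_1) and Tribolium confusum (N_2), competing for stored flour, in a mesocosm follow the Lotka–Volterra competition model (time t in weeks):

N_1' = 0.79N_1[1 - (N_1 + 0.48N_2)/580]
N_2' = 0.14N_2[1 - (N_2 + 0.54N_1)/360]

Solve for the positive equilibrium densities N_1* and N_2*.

Setting both brackets to zero gives the nullclines N_1 + 0.48N_2 = 580 and 0.54N_1 + N_2 = 360.
Substituting N_2 = 360 - 0.54N_1 into the first: N_1(1 - 0.48·0.54) = 580 - 0.48·360.
So N_1* = 407/0.741 = 550, and then N_2* = 360 - 0.54·550 = 63.2.

N_1* ≈ 550, N_2* ≈ 63.2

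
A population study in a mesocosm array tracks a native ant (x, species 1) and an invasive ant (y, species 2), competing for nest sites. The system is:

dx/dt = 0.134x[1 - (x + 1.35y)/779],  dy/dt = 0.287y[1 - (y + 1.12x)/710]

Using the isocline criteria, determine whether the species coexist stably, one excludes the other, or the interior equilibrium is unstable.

Compare the nullcline intercepts: K1/α12 = 779/1.35 = 577 < K2 = 710; K2/α21 = 710/1.12 = 634 < K1 = 779.
Since both are reversed, neither can invade when rare; the interior point is a saddle.

unstable coexistence (outcome depends on initial conditions)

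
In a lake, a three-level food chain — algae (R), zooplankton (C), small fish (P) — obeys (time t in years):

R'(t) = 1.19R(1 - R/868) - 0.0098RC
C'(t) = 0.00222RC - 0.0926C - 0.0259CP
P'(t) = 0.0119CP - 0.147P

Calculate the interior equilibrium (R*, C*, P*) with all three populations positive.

R* ≈ 780, C* ≈ 12.4, P* ≈ 63.3

From dP/dt = 0: 0.0119C* = 0.147, so C* = 12.4.
From dR/dt = 0: 1.19(1 - R*/868) = 0.0098·12.4, giving R* = 868·(1 - 0.102) = 780.
From dC/dt = 0: 0.00222·780 - 0.0926 = 0.0259P*, so P* = 1.64/0.0259 = 63.3.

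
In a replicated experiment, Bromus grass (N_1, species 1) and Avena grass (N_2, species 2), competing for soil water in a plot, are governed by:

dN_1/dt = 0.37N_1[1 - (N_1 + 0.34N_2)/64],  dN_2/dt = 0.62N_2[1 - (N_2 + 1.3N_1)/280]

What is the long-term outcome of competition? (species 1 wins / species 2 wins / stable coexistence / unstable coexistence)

Compare the nullcline intercepts: K1/α12 = 64/0.34 = 188 < K2 = 280; K2/α21 = 280/1.3 = 215 > K1 = 64.
Since the inequalities point opposite ways, species 2 can invade but species 1 cannot.

species 2 excludes species 1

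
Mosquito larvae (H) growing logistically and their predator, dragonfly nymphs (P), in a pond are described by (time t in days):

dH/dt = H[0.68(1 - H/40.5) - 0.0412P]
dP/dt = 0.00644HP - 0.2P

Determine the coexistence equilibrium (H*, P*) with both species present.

From dP/dt = 0 with P > 0: 0.00644H* = 0.2, so H* = 31.1.
Substitute into dH/dt = 0: 0.68(1 - 31.1/40.5) = 0.0412P*.
The bracket is 0.233, giving P* = 0.159/0.0412 = 3.85.

H* ≈ 31.1, P* ≈ 3.85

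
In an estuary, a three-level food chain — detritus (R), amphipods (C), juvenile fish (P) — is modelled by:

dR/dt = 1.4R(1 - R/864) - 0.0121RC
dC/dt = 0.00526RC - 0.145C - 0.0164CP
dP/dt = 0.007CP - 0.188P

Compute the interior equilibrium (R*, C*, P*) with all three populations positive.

R* ≈ 663, C* ≈ 26.9, P* ≈ 204

From dP/dt = 0: 0.007C* = 0.188, so C* = 26.9.
From dR/dt = 0: 1.4(1 - R*/864) = 0.0121·26.9, giving R* = 864·(1 - 0.232) = 663.
From dC/dt = 0: 0.00526·663 - 0.145 = 0.0164P*, so P* = 3.34/0.0164 = 204.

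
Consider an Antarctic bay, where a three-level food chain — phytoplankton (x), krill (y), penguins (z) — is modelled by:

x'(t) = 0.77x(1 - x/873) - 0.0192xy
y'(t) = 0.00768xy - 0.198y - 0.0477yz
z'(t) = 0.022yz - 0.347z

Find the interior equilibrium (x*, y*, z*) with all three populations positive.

From dz/dt = 0: 0.022y* = 0.347, so y* = 15.8.
From dx/dt = 0: 0.77(1 - x*/873) = 0.0192·15.8, giving x* = 873·(1 - 0.393) = 530.
From dy/dt = 0: 0.00768·530 - 0.198 = 0.0477z*, so z* = 3.87/0.0477 = 81.1.

x* ≈ 530, y* ≈ 15.8, z* ≈ 81.1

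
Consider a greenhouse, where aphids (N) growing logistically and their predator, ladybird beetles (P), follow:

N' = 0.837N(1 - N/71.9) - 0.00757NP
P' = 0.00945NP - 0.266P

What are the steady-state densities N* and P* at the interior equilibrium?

From dP/dt = 0 with P > 0: 0.00945N* = 0.266, so N* = 28.1.
Substitute into dN/dt = 0: 0.837(1 - 28.1/71.9) = 0.00757P*.
The bracket is 0.609, giving P* = 0.509/0.00757 = 67.3.

N* ≈ 28.1, P* ≈ 67.3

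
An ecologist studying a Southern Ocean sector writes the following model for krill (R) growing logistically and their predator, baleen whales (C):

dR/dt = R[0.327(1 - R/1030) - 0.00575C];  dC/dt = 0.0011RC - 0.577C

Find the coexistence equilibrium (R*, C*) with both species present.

R* ≈ 525, C* ≈ 27.9

From dC/dt = 0 with C > 0: 0.0011R* = 0.577, so R* = 525.
Substitute into dR/dt = 0: 0.327(1 - 525/1030) = 0.00575C*.
The bracket is 0.491, giving C* = 0.16/0.00575 = 27.9.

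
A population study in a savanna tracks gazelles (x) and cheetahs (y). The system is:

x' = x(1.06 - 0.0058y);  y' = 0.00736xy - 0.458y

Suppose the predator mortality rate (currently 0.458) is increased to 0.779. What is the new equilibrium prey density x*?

At the interior fixed point, setting dy/dt = 0 with y > 0 fixes x* = (predator death rate)/(xy coefficient) — independent of the other coefficients.
With the change, x* = 0.779/0.00736 = 106; it rises from 62.2.

x* ≈ 106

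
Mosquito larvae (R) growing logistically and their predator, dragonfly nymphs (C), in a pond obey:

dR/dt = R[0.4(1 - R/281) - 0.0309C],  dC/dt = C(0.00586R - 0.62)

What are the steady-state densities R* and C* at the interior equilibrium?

R* ≈ 106, C* ≈ 8.07

From dC/dt = 0 with C > 0: 0.00586R* = 0.62, so R* = 106.
Substitute into dR/dt = 0: 0.4(1 - 106/281) = 0.0309C*.
The bracket is 0.623, giving C* = 0.249/0.0309 = 8.07.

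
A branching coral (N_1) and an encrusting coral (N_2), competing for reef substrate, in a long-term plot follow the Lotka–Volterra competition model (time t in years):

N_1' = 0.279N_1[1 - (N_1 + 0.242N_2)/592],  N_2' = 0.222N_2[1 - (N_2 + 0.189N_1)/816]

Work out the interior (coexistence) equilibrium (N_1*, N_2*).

N_1* ≈ 413, N_2* ≈ 738

Setting both brackets to zero gives the nullclines N_1 + 0.242N_2 = 592 and 0.189N_1 + N_2 = 816.
Substituting N_2 = 816 - 0.189N_1 into the first: N_1(1 - 0.242·0.189) = 592 - 0.242·816.
So N_1* = 395/0.954 = 413, and then N_2* = 816 - 0.189·413 = 738.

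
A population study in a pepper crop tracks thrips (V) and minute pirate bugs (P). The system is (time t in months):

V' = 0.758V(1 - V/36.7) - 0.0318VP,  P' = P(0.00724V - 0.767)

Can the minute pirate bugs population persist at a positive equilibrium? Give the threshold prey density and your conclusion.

The predator equation gives dP/dt > 0 only when V > 0.767/0.00724 = 106.
Without the predator, V → K = 36.7. Since 36.7 < 106, the predator cannot invade.

Threshold V = 106; K < 106, so no, the predator goes extinct.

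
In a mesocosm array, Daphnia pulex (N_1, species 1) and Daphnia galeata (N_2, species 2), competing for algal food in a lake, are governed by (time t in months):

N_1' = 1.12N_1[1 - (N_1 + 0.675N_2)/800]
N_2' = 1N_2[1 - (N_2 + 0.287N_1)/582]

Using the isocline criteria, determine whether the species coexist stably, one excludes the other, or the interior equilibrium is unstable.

Compare the nullcline intercepts: K1/α12 = 800/0.675 = 1190 > K2 = 582; K2/α21 = 582/0.287 = 2030 > K1 = 800.
Since both inequalities hold, each species can invade when rare, so the interior equilibrium is stable.

stable coexistence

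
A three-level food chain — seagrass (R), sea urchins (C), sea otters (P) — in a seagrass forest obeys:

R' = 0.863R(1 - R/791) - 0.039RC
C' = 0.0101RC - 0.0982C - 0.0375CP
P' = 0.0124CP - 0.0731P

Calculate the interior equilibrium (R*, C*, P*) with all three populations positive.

R* ≈ 580, C* ≈ 5.9, P* ≈ 154

From dP/dt = 0: 0.0124C* = 0.0731, so C* = 5.9.
From dR/dt = 0: 0.863(1 - R*/791) = 0.039·5.9, giving R* = 791·(1 - 0.266) = 580.
From dC/dt = 0: 0.0101·580 - 0.0982 = 0.0375P*, so P* = 5.76/0.0375 = 154.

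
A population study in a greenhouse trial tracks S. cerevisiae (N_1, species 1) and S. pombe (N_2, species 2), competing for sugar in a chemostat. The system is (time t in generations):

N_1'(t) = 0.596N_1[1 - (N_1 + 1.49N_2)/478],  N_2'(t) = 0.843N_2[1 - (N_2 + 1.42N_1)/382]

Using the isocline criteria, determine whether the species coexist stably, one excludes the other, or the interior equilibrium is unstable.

Compare the nullcline intercepts: K1/α12 = 478/1.49 = 321 < K2 = 382; K2/α21 = 382/1.42 = 269 < K1 = 478.
Since both are reversed, neither can invade when rare; the interior point is a saddle.

unstable coexistence (outcome depends on initial conditions)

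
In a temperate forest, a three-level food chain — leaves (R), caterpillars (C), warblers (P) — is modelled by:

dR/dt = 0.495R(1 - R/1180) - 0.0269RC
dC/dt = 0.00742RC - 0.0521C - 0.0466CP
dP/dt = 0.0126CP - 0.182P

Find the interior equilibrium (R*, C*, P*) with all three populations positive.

From dP/dt = 0: 0.0126C* = 0.182, so C* = 14.4.
From dR/dt = 0: 0.495(1 - R*/1180) = 0.0269·14.4, giving R* = 1180·(1 - 0.785) = 254.
From dC/dt = 0: 0.00742·254 - 0.0521 = 0.0466P*, so P* = 1.83/0.0466 = 39.3.

R* ≈ 254, C* ≈ 14.4, P* ≈ 39.3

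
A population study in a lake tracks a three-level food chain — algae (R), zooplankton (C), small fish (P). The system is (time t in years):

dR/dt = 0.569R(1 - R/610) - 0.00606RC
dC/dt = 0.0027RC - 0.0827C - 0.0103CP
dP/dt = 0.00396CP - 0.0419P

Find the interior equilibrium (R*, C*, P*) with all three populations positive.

R* ≈ 541, C* ≈ 10.6, P* ≈ 134

From dP/dt = 0: 0.00396C* = 0.0419, so C* = 10.6.
From dR/dt = 0: 0.569(1 - R*/610) = 0.00606·10.6, giving R* = 610·(1 - 0.113) = 541.
From dC/dt = 0: 0.0027·541 - 0.0827 = 0.0103P*, so P* = 1.38/0.0103 = 134.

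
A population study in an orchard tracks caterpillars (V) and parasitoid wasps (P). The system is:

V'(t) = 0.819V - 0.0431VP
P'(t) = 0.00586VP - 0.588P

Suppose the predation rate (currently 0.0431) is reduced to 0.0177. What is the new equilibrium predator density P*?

At the interior fixed point, setting dV/dt = 0 with V > 0 fixes P* = (prey growth rate)/(VP coefficient) — independent of the other coefficients.
With the change, P* = 0.819/0.0177 = 46.3; it rises from 19.

P* ≈ 46.3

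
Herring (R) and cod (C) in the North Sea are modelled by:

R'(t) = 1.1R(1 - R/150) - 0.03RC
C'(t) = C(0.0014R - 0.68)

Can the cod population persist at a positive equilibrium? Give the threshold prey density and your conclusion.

Threshold R = 486; K < 486, so no, the predator goes extinct.

The predator equation gives dC/dt > 0 only when R > 0.68/0.0014 = 486.
Without the predator, R → K = 150. Since 150 < 486, the predator cannot invade.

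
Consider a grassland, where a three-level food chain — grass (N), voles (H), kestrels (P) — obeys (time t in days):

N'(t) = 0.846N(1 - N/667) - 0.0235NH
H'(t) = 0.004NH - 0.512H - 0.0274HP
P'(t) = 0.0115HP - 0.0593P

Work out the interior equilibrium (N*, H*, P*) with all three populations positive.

N* ≈ 571, H* ≈ 5.16, P* ≈ 64.7

From dP/dt = 0: 0.0115H* = 0.0593, so H* = 5.16.
From dN/dt = 0: 0.846(1 - N*/667) = 0.0235·5.16, giving N* = 667·(1 - 0.143) = 571.
From dH/dt = 0: 0.004·571 - 0.512 = 0.0274P*, so P* = 1.77/0.0274 = 64.7.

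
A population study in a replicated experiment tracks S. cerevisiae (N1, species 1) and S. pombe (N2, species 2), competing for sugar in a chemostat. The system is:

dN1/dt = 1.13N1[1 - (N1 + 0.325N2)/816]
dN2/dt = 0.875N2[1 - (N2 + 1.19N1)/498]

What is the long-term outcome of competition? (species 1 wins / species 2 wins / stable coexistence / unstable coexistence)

Compare the nullcline intercepts: K1/α12 = 816/0.325 = 2510 > K2 = 498; K2/α21 = 498/1.19 = 418 < K1 = 816.
Since the inequalities point opposite ways, species 1 can invade but species 2 cannot.

species 1 excludes species 2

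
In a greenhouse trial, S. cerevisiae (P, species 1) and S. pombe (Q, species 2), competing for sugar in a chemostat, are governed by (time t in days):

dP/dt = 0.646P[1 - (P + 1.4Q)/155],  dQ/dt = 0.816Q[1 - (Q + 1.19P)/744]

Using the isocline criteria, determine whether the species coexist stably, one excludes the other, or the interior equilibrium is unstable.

Compare the nullcline intercepts: K1/α12 = 155/1.4 = 111 < K2 = 744; K2/α21 = 744/1.19 = 625 > K1 = 155.
Since the inequalities point opposite ways, species 2 can invade but species 1 cannot.

species 2 excludes species 1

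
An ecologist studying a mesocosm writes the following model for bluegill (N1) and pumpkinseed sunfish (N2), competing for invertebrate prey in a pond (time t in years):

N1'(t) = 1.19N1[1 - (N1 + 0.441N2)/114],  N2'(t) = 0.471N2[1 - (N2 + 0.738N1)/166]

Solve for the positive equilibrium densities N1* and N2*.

Setting both brackets to zero gives the nullclines N1 + 0.441N2 = 114 and 0.738N1 + N2 = 166.
Substituting N2 = 166 - 0.738N1 into the first: N1(1 - 0.441·0.738) = 114 - 0.441·166.
So N1* = 40.8/0.675 = 60.5, and then N2* = 166 - 0.738·60.5 = 121.

N1* ≈ 60.5, N2* ≈ 121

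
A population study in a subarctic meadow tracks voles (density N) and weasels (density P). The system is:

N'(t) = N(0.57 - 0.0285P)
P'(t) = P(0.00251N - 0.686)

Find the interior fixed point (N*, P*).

N* ≈ 273, P* ≈ 20

Set dP/dt = 0 with P > 0: 0.00251N - 0.686 = 0, so N* = 0.686/0.00251 = 273.
Set dN/dt = 0 with N > 0: 0.57 - 0.0285P = 0, so P* = 0.57/0.0285 = 20.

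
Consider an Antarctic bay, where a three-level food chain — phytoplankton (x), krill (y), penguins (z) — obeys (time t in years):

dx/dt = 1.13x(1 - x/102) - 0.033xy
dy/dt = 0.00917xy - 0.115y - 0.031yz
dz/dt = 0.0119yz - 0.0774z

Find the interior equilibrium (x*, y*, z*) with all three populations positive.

x* ≈ 82.6, y* ≈ 6.5, z* ≈ 20.7

From dz/dt = 0: 0.0119y* = 0.0774, so y* = 6.5.
From dx/dt = 0: 1.13(1 - x*/102) = 0.033·6.5, giving x* = 102·(1 - 0.19) = 82.6.
From dy/dt = 0: 0.00917·82.6 - 0.115 = 0.031z*, so z* = 0.643/0.031 = 20.7.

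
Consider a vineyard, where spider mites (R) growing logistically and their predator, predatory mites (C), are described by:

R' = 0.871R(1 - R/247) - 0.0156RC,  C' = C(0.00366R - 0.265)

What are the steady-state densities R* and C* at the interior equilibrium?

R* ≈ 72.4, C* ≈ 39.5

From dC/dt = 0 with C > 0: 0.00366R* = 0.265, so R* = 72.4.
Substitute into dR/dt = 0: 0.871(1 - 72.4/247) = 0.0156C*.
The bracket is 0.707, giving C* = 0.616/0.0156 = 39.5.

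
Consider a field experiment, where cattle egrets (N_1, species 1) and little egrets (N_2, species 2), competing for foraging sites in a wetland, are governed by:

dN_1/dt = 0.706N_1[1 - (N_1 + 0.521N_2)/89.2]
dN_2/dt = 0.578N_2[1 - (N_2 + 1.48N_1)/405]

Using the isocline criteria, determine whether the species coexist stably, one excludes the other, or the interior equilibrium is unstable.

Compare the nullcline intercepts: K1/α12 = 89.2/0.521 = 171 < K2 = 405; K2/α21 = 405/1.48 = 274 > K1 = 89.2.
Since the inequalities point opposite ways, species 2 can invade but species 1 cannot.

species 2 excludes species 1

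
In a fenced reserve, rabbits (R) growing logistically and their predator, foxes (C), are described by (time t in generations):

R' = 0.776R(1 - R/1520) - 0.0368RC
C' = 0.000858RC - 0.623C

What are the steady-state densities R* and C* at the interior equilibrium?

From dC/dt = 0 with C > 0: 0.000858R* = 0.623, so R* = 726.
Substitute into dR/dt = 0: 0.776(1 - 726/1520) = 0.0368C*.
The bracket is 0.522, giving C* = 0.405/0.0368 = 11.

R* ≈ 726, C* ≈ 11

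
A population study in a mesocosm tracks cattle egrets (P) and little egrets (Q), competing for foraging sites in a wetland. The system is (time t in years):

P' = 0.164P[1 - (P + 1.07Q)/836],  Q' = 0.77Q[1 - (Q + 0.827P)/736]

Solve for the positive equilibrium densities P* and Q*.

P* ≈ 421, Q* ≈ 388

Setting both brackets to zero gives the nullclines P + 1.07Q = 836 and 0.827P + Q = 736.
Substituting Q = 736 - 0.827P into the first: P(1 - 1.07·0.827) = 836 - 1.07·736.
So P* = 48.5/0.115 = 421, and then Q* = 736 - 0.827·421 = 388.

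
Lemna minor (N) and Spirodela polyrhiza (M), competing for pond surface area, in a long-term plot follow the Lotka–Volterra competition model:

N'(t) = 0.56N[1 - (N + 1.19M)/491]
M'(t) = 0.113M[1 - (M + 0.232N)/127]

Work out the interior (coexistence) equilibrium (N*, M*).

Setting both brackets to zero gives the nullclines N + 1.19M = 491 and 0.232N + M = 127.
Substituting M = 127 - 0.232N into the first: N(1 - 1.19·0.232) = 491 - 1.19·127.
So N* = 340/0.724 = 469, and then M* = 127 - 0.232·469 = 18.1.

N* ≈ 469, M* ≈ 18.1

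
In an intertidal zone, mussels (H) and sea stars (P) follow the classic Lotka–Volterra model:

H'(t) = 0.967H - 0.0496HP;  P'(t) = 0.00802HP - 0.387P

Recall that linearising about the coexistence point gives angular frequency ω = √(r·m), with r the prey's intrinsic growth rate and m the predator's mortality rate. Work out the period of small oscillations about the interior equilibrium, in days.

Here r = 0.967 and m = 0.387, so r·m = 0.374.
ω = √0.374 = 0.612 per day, hence T = 2π/ω ≈ 10.3 days.

T ≈ 10.3 days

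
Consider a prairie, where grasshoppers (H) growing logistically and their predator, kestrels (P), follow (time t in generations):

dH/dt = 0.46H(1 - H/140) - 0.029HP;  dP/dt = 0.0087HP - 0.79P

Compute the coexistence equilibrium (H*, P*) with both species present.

From dP/dt = 0 with P > 0: 0.0087H* = 0.79, so H* = 90.8.
Substitute into dH/dt = 0: 0.46(1 - 90.8/140) = 0.029P*.
The bracket is 0.351, giving P* = 0.162/0.029 = 5.57.

H* ≈ 90.8, P* ≈ 5.57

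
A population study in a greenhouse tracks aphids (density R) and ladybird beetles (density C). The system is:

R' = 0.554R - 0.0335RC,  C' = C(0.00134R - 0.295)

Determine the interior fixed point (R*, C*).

Set dC/dt = 0 with C > 0: 0.00134R - 0.295 = 0, so R* = 0.295/0.00134 = 220.
Set dR/dt = 0 with R > 0: 0.554 - 0.0335C = 0, so C* = 0.554/0.0335 = 16.5.

R* ≈ 220, C* ≈ 16.5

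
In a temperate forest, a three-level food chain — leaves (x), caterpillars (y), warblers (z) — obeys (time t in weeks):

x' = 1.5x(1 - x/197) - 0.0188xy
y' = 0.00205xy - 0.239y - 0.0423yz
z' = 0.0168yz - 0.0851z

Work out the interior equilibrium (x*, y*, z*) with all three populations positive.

x* ≈ 184, y* ≈ 5.07, z* ≈ 3.29

From dz/dt = 0: 0.0168y* = 0.0851, so y* = 5.07.
From dx/dt = 0: 1.5(1 - x*/197) = 0.0188·5.07, giving x* = 197·(1 - 0.0635) = 184.
From dy/dt = 0: 0.00205·184 - 0.239 = 0.0423z*, so z* = 0.139/0.0423 = 3.29.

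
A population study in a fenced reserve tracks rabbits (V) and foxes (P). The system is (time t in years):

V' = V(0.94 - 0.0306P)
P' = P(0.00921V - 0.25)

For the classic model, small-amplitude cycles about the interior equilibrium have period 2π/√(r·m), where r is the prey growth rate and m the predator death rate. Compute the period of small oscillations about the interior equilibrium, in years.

T ≈ 13 years

Here r = 0.94 and m = 0.25, so r·m = 0.235.
ω = √0.235 = 0.485 per year, hence T = 2π/ω ≈ 13 years.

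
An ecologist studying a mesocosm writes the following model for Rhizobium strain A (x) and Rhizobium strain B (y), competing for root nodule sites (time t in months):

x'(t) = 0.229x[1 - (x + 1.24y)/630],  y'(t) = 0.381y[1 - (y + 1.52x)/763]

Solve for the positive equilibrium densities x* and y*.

Setting both brackets to zero gives the nullclines x + 1.24y = 630 and 1.52x + y = 763.
Substituting y = 763 - 1.52x into the first: x(1 - 1.24·1.52) = 630 - 1.24·763.
So x* = -316/-0.885 = 357, and then y* = 763 - 1.52·357 = 220.

x* ≈ 357, y* ≈ 220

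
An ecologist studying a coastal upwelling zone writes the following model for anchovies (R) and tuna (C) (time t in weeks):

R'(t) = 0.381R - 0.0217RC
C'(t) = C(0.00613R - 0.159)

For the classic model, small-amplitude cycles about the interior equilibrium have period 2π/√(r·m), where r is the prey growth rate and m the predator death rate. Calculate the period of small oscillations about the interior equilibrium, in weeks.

Here r = 0.381 and m = 0.159, so r·m = 0.0606.
ω = √0.0606 = 0.246 per week, hence T = 2π/ω ≈ 25.5 weeks.

T ≈ 25.5 weeks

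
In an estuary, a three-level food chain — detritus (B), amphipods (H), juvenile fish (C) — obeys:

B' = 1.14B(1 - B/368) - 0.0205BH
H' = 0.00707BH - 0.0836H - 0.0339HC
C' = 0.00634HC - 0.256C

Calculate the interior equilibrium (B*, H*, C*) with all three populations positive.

From dC/dt = 0: 0.00634H* = 0.256, so H* = 40.4.
From dB/dt = 0: 1.14(1 - B*/368) = 0.0205·40.4, giving B* = 368·(1 - 0.726) = 101.
From dH/dt = 0: 0.00707·101 - 0.0836 = 0.0339C*, so C* = 0.629/0.0339 = 18.6.

B* ≈ 101, H* ≈ 40.4, C* ≈ 18.6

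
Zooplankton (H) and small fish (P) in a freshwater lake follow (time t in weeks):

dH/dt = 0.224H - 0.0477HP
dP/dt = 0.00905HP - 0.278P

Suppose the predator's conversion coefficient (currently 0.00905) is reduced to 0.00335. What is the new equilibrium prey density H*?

H* ≈ 83

At the interior fixed point, setting dP/dt = 0 with P > 0 fixes H* = (predator death rate)/(HP coefficient) — independent of the other coefficients.
With the change, H* = 0.278/0.00335 = 83; it rises from 30.7.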